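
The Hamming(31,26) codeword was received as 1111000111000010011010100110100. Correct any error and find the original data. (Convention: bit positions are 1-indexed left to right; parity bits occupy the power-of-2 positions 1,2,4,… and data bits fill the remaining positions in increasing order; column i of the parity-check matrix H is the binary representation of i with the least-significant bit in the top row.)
Syndrome s = H · r^T (mod 2), r = 1111000111000010011010100110100:
  s[0] = (1010101010101010101010101010101)·(1111000111000010011010100110100) mod 2 = 1+0+1+0+0+0+0+0+1+0+0+0+0+0+1+0+0+0+1+0+1+0+1+0+0+0+1+0+1+0+0 mod 2 = 1
  s[1] = (0110011001100110011001100110011)·(1111000111000010011010100110100) mod 2 = 0+1+1+0+0+0+0+0+0+1+0+0+0+0+1+0+0+1+1+0+0+0+1+0+0+1+1+0+0+0+0 mod 2 = 1
  s[2] = (0001111000011110000111100001111)·(1111000111000010011010100110100) mod 2 = 0+0+0+1+0+0+0+0+0+0+0+0+0+0+1+0+0+0+0+0+1+0+1+0+0+0+0+0+1+0+0 mod 2 = 1
  s[3] = (0000000111111110000000011111111)·(1111000111000010011010100110100) mod 2 = 0+0+0+0+0+0+0+1+1+1+0+0+0+0+1+0+0+0+0+0+0+0+0+0+0+1+1+0+1+0+0 mod 2 = 1
  s[4] = (0000000000000001111111111111111)·(1111000111000010011010100110100) mod 2 = 0+0+0+0+0+0+0+0+0+0+0+0+0+0+0+0+0+1+1+0+1+0+1+0+0+1+1+0+1+0+0 mod 2 = 1
Syndrome = 11111
Column 31 of H equals this syndrome → error at bit 31 (1-indexed).
Flip bit 31: 1111000111000010011010100110100 → 1111000111000010011010100110101
Extract data bits at positions {3,5,6,7,9,10,11,12,13,14,15,17,18,19,20,21,22,23,24,25,26,27,28,29,30,31}: 10001100001011010100110101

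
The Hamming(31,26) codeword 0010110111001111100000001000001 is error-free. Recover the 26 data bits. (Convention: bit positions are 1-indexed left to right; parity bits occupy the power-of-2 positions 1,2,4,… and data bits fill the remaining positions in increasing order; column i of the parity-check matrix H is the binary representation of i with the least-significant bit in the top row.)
Parity bits occupy power-of-2 positions; data bits are at positions {3,5,6,7,9,10,11,12,13,14,15,17,18,19,20,21,22,23,24,25,26,27,28,29,30,31} (1-indexed).
Extract: c[3]=1 c[5]=1 c[6]=1 c[7]=0 c[9]=1 c[10]=1 c[11]=0 c[12]=0 c[13]=1 c[14]=1 c[15]=1 c[17]=1 c[18]=0 c[19]=0 c[20]=0 c[21]=0 c[22]=0 c[23]=0 c[24]=0 c[25]=1 c[26]=0 c[27]=0 c[28]=0 c[29]=0 c[30]=0 c[31]=1
Data = 11101100111100000001000001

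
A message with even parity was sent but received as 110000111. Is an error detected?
Sum of received bits: 1+1+0+0+0+0+1+1+1 = 5; 5 mod 2 = 1. Result is 1 ≠ 0 → error detected.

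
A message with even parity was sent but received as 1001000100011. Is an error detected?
Sum of received bits: 1+0+0+1+0+0+0+1+0+0+0+1+1 = 5; 5 mod 2 = 1. Result is 1 ≠ 0 → error detected.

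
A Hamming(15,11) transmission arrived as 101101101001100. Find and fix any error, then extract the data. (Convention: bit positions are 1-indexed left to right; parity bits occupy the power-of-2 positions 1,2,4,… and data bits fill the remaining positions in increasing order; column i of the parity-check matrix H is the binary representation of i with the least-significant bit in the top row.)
Syndrome s = H · r^T (mod 2), r = 101101101001100:
  s[0] = (101010101010101)·(101101101001100) mod 2 = 1+0+1+0+0+0+1+0+1+0+0+0+1+0+0 mod 2 = 1
  s[1] = (011001100110011)·(101101101001100) mod 2 = 0+0+1+0+0+1+1+0+0+0+0+0+0+0+0 mod 2 = 1
  s[2] = (000111100001111)·(101101101001100) mod 2 = 0+0+0+1+0+1+1+0+0+0+0+1+1+0+0 mod 2 = 1
  s[3] = (000000011111111)·(101101101001100) mod 2 = 0+0+0+0+0+0+0+0+1+0+0+1+1+0+0 mod 2 = 1
Syndrome = 1111
Column 15 of H equals this syndrome → error at bit 15 (1-indexed).
Flip bit 15: 101101101001100 → 101101101001101
Extract data bits at positions {3,5,6,7,9,10,11,12,13,14,15}: 10111001101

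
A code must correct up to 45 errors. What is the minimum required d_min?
Correcting t errors requires d_min ≥ 2t + 1 = 2·45 + 1 = 91.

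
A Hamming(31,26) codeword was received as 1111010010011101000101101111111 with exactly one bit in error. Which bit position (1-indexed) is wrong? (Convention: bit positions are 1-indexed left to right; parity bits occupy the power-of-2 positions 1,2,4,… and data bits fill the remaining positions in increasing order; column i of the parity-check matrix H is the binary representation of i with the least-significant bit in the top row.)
Syndrome s = H · r^T (mod 2), r = 1111010010011101000101101111111:
  s[0] = (1010101010101010101010101010101)·(1111010010011101000101101111111) mod 2 = 1+0+1+0+0+0+0+0+1+0+0+0+1+0+0+0+0+0+0+0+0+0+1+0+1+0+1+0+1+0+1 mod 2 = 1
  s[1] = (0110011001100110011001100110011)·(1111010010011101000101101111111) mod 2 = 0+1+1+0+0+1+0+0+0+0+0+0+0+1+0+0+0+0+0+0+0+1+1+0+0+1+1+0+0+1+1 mod 2 = 0
  s[2] = (0001111000011110000111100001111)·(1111010010011101000101101111111) mod 2 = 0+0+0+1+0+1+0+0+0+0+0+1+1+1+0+0+0+0+0+1+0+1+1+0+0+0+0+1+1+1+1 mod 2 = 0
  s[3] = (0000000111111110000000011111111)·(1111010010011101000101101111111) mod 2 = 0+0+0+0+0+0+0+0+1+0+0+1+1+1+0+0+0+0+0+0+0+0+0+0+1+1+1+1+1+1+1 mod 2 = 1
  s[4] = (0000000000000001111111111111111)·(1111010010011101000101101111111) mod 2 = 0+0+0+0+0+0+0+0+0+0+0+0+0+0+0+1+0+0+0+1+0+1+1+0+1+1+1+1+1+1+1 mod 2 = 1
Syndrome = 10011
Column i of H is the binary representation of i, so the syndrome is the binary index of the flipped bit.
Read s = 10011 with s[0] as LSB: 1·2^0 + 0·2^1 + 0·2^2 + 1·2^3 + 1·2^4 = 25.
Error is at bit position 25.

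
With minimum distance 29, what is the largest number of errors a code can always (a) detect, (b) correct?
(a) Detection requires d_min ≥ e+1, so e ≤ d_min − 1 = 28.
(b) Correction requires d_min ≥ 2t+1, so t ≤ ⌊(d_min − 1)/2⌋ = ⌊28/2⌋ = 14.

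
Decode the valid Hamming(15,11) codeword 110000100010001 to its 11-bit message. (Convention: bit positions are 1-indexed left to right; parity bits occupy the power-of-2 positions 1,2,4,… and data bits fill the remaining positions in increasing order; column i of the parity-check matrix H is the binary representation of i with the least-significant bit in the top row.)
Parity bits occupy power-of-2 positions; data bits are at positions {3,5,6,7,9,10,11,12,13,14,15} (1-indexed).
Extract: c[3]=0 c[5]=0 c[6]=0 c[7]=1 c[9]=0 c[10]=0 c[11]=1 c[12]=0 c[13]=0 c[14]=0 c[15]=1
Data = 00010010001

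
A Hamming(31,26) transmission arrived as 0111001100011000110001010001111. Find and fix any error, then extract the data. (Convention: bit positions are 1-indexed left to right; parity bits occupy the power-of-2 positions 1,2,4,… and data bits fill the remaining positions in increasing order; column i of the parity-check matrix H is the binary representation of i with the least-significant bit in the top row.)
Syndrome s = H · r^T (mod 2), r = 0111001100011000110001010001111:
  s[0] = (1010101010101010101010101010101)·(0111001100011000110001010001111) mod 2 = 0+0+1+0+0+0+1+0+0+0+0+0+1+0+0+0+1+0+0+0+0+0+0+0+0+0+0+0+1+0+1 mod 2 = 0
  s[1] = (0110011001100110011001100110011)·(0111001100011000110001010001111) mod 2 = 0+1+1+0+0+0+1+0+0+0+0+0+0+0+0+0+0+1+0+0+0+1+0+0+0+0+0+0+0+1+1 mod 2 = 1
  s[2] = (0001111000011110000111100001111)·(0111001100011000110001010001111) mod 2 = 0+0+0+1+0+0+1+0+0+0+0+1+1+0+0+0+0+0+0+0+0+1+0+0+0+0+0+1+1+1+1 mod 2 = 1
  s[3] = (0000000111111110000000011111111)·(0111001100011000110001010001111) mod 2 = 0+0+0+0+0+0+0+1+0+0+0+1+1+0+0+0+0+0+0+0+0+0+0+1+0+0+0+1+1+1+1 mod 2 = 0
  s[4] = (0000000000000001111111111111111)·(0111001100011000110001010001111) mod 2 = 0+0+0+0+0+0+0+0+0+0+0+0+0+0+0+0+1+1+0+0+0+1+0+1+0+0+0+1+1+1+1 mod 2 = 0
Syndrome = 01100
Column 6 of H equals this syndrome → error at bit 6 (1-indexed).
Flip bit 6: 0111001100011000110001010001111 → 0111011100011000110001010001111
Extract data bits at positions {3,5,6,7,9,10,11,12,13,14,15,17,18,19,20,21,22,23,24,25,26,27,28,29,30,31}: 10110001100110001010001111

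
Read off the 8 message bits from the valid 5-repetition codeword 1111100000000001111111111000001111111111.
Split into 5-bit blocks: 11111 00000 00000 11111 11111 00000 11111 11111
Data = 10011011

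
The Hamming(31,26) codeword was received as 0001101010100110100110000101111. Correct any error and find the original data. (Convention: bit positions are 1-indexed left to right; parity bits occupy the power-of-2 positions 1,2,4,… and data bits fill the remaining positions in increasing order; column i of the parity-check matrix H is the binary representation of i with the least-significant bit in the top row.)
Syndrome s = H · r^T (mod 2), r = 0001101010100110100110000101111:
  s[0] = (1010101010101010101010101010101)·(0001101010100110100110000101111) mod 2 = 0+0+0+0+1+0+1+0+1+0+1+0+0+0+1+0+1+0+0+0+1+0+0+0+0+0+0+0+1+0+1 mod 2 = 1
  s[1] = (0110011001100110011001100110011)·(0001101010100110100110000101111) mod 2 = 0+0+0+0+0+0+1+0+0+0+1+0+0+1+1+0+0+0+0+0+0+0+0+0+0+1+0+0+0+1+1 mod 2 = 1
  s[2] = (0001111000011110000111100001111)·(0001101010100110100110000101111) mod 2 = 0+0+0+1+1+0+1+0+0+0+0+0+0+1+1+0+0+0+0+1+1+0+0+0+0+0+0+1+1+1+1 mod 2 = 1
  s[3] = (0000000111111110000000011111111)·(0001101010100110100110000101111) mod 2 = 0+0+0+0+0+0+0+0+1+0+1+0+0+1+1+0+0+0+0+0+0+0+0+0+0+1+0+1+1+1+1 mod 2 = 1
  s[4] = (0000000000000001111111111111111)·(0001101010100110100110000101111) mod 2 = 0+0+0+0+0+0+0+0+0+0+0+0+0+0+0+0+1+0+0+1+1+0+0+0+0+1+0+1+1+1+1 mod 2 = 0
Syndrome = 11110
Column 15 of H equals this syndrome → error at bit 15 (1-indexed).
Flip bit 15: 0001101010100110100110000101111 → 0001101010100100100110000101111
Extract data bits at positions {3,5,6,7,9,10,11,12,13,14,15,17,18,19,20,21,22,23,24,25,26,27,28,29,30,31}: 01011010010100110000101111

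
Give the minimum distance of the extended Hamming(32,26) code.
d_min = 4 (adding an overall parity bit to Hamming(31,26) raises d_min from 3 to 4).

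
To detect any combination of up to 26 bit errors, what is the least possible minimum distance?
Detecting e errors requires d_min ≥ e + 1 = 26 + 1 = 27.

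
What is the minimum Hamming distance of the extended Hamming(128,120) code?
d_min = 4 (adding an overall parity bit to Hamming(127,120) raises d_min from 3 to 4).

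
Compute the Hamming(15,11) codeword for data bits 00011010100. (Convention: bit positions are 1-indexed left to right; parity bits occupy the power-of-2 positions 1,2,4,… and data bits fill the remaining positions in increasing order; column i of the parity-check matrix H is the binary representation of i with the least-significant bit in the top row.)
Codeword c = d · G (mod 2), d = 00011010100:
  c[0] = d·G[:,0] = (00011010100)·(11011010101) mod 2 = 0+0+0+1+1+0+1+0+1+0+0 mod 2 = 0
  c[1] = d·G[:,1] = (00011010100)·(10110110011) mod 2 = 0+0+0+1+0+0+1+0+0+0+0 mod 2 = 0
  c[2] = d·G[:,2] = (00011010100)·(10000000000) mod 2 = 0+0+0+0+0+0+0+0+0+0+0 mod 2 = 0
  c[3] = d·G[:,3] = (00011010100)·(01110001111) mod 2 = 0+0+0+1+0+0+0+0+1+0+0 mod 2 = 0
  c[4] = d·G[:,4] = (00011010100)·(01000000000) mod 2 = 0+0+0+0+0+0+0+0+0+0+0 mod 2 = 0
  c[5] = d·G[:,5] = (00011010100)·(00100000000) mod 2 = 0+0+0+0+0+0+0+0+0+0+0 mod 2 = 0
  c[6] = d·G[:,6] = (00011010100)·(00010000000) mod 2 = 0+0+0+1+0+0+0+0+0+0+0 mod 2 = 1
  c[7] = d·G[:,7] = (00011010100)·(00001111111) mod 2 = 0+0+0+0+1+0+1+0+1+0+0 mod 2 = 1
  c[8] = d·G[:,8] = (00011010100)·(00001000000) mod 2 = 0+0+0+0+1+0+0+0+0+0+0 mod 2 = 1
  c[9] = d·G[:,9] = (00011010100)·(00000100000) mod 2 = 0+0+0+0+0+0+0+0+0+0+0 mod 2 = 0
  c[10] = d·G[:,10] = (00011010100)·(00000010000) mod 2 = 0+0+0+0+0+0+1+0+0+0+0 mod 2 = 1
  c[11] = d·G[:,11] = (00011010100)·(00000001000) mod 2 = 0+0+0+0+0+0+0+0+0+0+0 mod 2 = 0
  c[12] = d·G[:,12] = (00011010100)·(00000000100) mod 2 = 0+0+0+0+0+0+0+0+1+0+0 mod 2 = 1
  c[13] = d·G[:,13] = (00011010100)·(00000000010) mod 2 = 0+0+0+0+0+0+0+0+0+0+0 mod 2 = 0
  c[14] = d·G[:,14] = (00011010100)·(00000000001) mod 2 = 0+0+0+0+0+0+0+0+0+0+0 mod 2 = 0
Codeword = 000000111010100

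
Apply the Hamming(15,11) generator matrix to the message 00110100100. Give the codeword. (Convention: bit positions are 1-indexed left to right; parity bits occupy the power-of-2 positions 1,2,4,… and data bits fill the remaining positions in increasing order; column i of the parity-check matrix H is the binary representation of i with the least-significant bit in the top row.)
Codeword c = d · G (mod 2), d = 00110100100:
  c[0] = d·G[:,0] = (00110100100)·(11011010101) mod 2 = 0+0+0+1+0+0+0+0+1+0+0 mod 2 = 0
  c[1] = d·G[:,1] = (00110100100)·(10110110011) mod 2 = 0+0+1+1+0+1+0+0+0+0+0 mod 2 = 1
  c[2] = d·G[:,2] = (00110100100)·(10000000000) mod 2 = 0+0+0+0+0+0+0+0+0+0+0 mod 2 = 0
  c[3] = d·G[:,3] = (00110100100)·(01110001111) mod 2 = 0+0+1+1+0+0+0+0+1+0+0 mod 2 = 1
  c[4] = d·G[:,4] = (00110100100)·(01000000000) mod 2 = 0+0+0+0+0+0+0+0+0+0+0 mod 2 = 0
  c[5] = d·G[:,5] = (00110100100)·(00100000000) mod 2 = 0+0+1+0+0+0+0+0+0+0+0 mod 2 = 1
  c[6] = d·G[:,6] = (00110100100)·(00010000000) mod 2 = 0+0+0+1+0+0+0+0+0+0+0 mod 2 = 1
  c[7] = d·G[:,7] = (00110100100)·(00001111111) mod 2 = 0+0+0+0+0+1+0+0+1+0+0 mod 2 = 0
  c[8] = d·G[:,8] = (00110100100)·(00001000000) mod 2 = 0+0+0+0+0+0+0+0+0+0+0 mod 2 = 0
  c[9] = d·G[:,9] = (00110100100)·(00000100000) mod 2 = 0+0+0+0+0+1+0+0+0+0+0 mod 2 = 1
  c[10] = d·G[:,10] = (00110100100)·(00000010000) mod 2 = 0+0+0+0+0+0+0+0+0+0+0 mod 2 = 0
  c[11] = d·G[:,11] = (00110100100)·(00000001000) mod 2 = 0+0+0+0+0+0+0+0+0+0+0 mod 2 = 0
  c[12] = d·G[:,12] = (00110100100)·(00000000100) mod 2 = 0+0+0+0+0+0+0+0+1+0+0 mod 2 = 1
  c[13] = d·G[:,13] = (00110100100)·(00000000010) mod 2 = 0+0+0+0+0+0+0+0+0+0+0 mod 2 = 0
  c[14] = d·G[:,14] = (00110100100)·(00000000001) mod 2 = 0+0+0+0+0+0+0+0+0+0+0 mod 2 = 0
Codeword = 010101100100100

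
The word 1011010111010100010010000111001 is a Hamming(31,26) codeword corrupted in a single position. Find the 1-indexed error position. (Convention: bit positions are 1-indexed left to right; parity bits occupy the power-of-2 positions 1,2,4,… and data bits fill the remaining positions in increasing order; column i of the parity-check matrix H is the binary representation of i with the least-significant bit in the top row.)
Syndrome s = H · r^T (mod 2), r = 1011010111010100010010000111001:
  s[0] = (1010101010101010101010101010101)·(1011010111010100010010000111001) mod 2 = 1+0+1+0+0+0+0+0+1+0+0+0+0+0+0+0+0+0+0+0+1+0+0+0+0+0+1+0+0+0+1 mod 2 = 0
  s[1] = (0110011001100110011001100110011)·(1011010111010100010010000111001) mod 2 = 0+0+1+0+0+1+0+0+0+1+0+0+0+1+0+0+0+1+0+0+0+0+0+0+0+1+1+0+0+0+1 mod 2 = 0
  s[2] = (0001111000011110000111100001111)·(1011010111010100010010000111001) mod 2 = 0+0+0+1+0+1+0+0+0+0+0+1+0+1+0+0+0+0+0+0+1+0+0+0+0+0+0+1+0+0+1 mod 2 = 1
  s[3] = (0000000111111110000000011111111)·(1011010111010100010010000111001) mod 2 = 0+0+0+0+0+0+0+1+1+1+0+1+0+1+0+0+0+0+0+0+0+0+0+0+0+1+1+1+0+0+1 mod 2 = 1
  s[4] = (0000000000000001111111111111111)·(1011010111010100010010000111001) mod 2 = 0+0+0+0+0+0+0+0+0+0+0+0+0+0+0+0+0+1+0+0+1+0+0+0+0+1+1+1+0+0+1 mod 2 = 0
Syndrome = 00110
Column i of H is the binary representation of i, so the syndrome is the binary index of the flipped bit.
Read s = 00110 with s[0] as LSB: 0·2^0 + 0·2^1 + 1·2^2 + 1·2^3 + 0·2^4 = 12.
Error is at bit position 12.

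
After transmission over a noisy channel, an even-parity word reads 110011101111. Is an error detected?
Sum of received bits: 1+1+0+0+1+1+1+0+1+1+1+1 = 9; 9 mod 2 = 1. Result is 1 ≠ 0 → error detected.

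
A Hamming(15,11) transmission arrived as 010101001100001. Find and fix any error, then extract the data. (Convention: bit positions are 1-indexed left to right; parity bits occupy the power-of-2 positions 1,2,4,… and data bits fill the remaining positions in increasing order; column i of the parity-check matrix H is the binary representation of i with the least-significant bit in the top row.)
Syndrome s = H · r^T (mod 2), r = 010101001100001:
  s[0] = (101010101010101)·(010101001100001) mod 2 = 0+0+0+0+0+0+0+0+1+0+0+0+0+0+1 mod 2 = 0
  s[1] = (011001100110011)·(010101001100001) mod 2 = 0+1+0+0+0+1+0+0+0+1+0+0+0+0+1 mod 2 = 0
  s[2] = (000111100001111)·(010101001100001) mod 2 = 0+0+0+1+0+1+0+0+0+0+0+0+0+0+1 mod 2 = 1
  s[3] = (000000011111111)·(010101001100001) mod 2 = 0+0+0+0+0+0+0+0+1+1+0+0+0+0+1 mod 2 = 1
Syndrome = 0011
Column 12 of H equals this syndrome → error at bit 12 (1-indexed).
Flip bit 12: 010101001100001 → 010101001101001
Extract data bits at positions {3,5,6,7,9,10,11,12,13,14,15}: 00101101001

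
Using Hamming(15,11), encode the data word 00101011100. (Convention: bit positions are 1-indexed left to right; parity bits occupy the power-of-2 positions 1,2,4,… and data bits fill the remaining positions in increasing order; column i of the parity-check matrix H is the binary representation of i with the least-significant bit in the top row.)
Codeword c = d · G (mod 2), d = 00101011100:
  c[0] = d·G[:,0] = (00101011100)·(11011010101) mod 2 = 0+0+0+0+1+0+1+0+1+0+0 mod 2 = 1
  c[1] = d·G[:,1] = (00101011100)·(10110110011) mod 2 = 0+0+1+0+0+0+1+0+0+0+0 mod 2 = 0
  c[2] = d·G[:,2] = (00101011100)·(10000000000) mod 2 = 0+0+0+0+0+0+0+0+0+0+0 mod 2 = 0
  c[3] = d·G[:,3] = (00101011100)·(01110001111) mod 2 = 0+0+1+0+0+0+0+1+1+0+0 mod 2 = 1
  c[4] = d·G[:,4] = (00101011100)·(01000000000) mod 2 = 0+0+0+0+0+0+0+0+0+0+0 mod 2 = 0
  c[5] = d·G[:,5] = (00101011100)·(00100000000) mod 2 = 0+0+1+0+0+0+0+0+0+0+0 mod 2 = 1
  c[6] = d·G[:,6] = (00101011100)·(00010000000) mod 2 = 0+0+0+0+0+0+0+0+0+0+0 mod 2 = 0
  c[7] = d·G[:,7] = (00101011100)·(00001111111) mod 2 = 0+0+0+0+1+0+1+1+1+0+0 mod 2 = 0
  c[8] = d·G[:,8] = (00101011100)·(00001000000) mod 2 = 0+0+0+0+1+0+0+0+0+0+0 mod 2 = 1
  c[9] = d·G[:,9] = (00101011100)·(00000100000) mod 2 = 0+0+0+0+0+0+0+0+0+0+0 mod 2 = 0
  c[10] = d·G[:,10] = (00101011100)·(00000010000) mod 2 = 0+0+0+0+0+0+1+0+0+0+0 mod 2 = 1
  c[11] = d·G[:,11] = (00101011100)·(00000001000) mod 2 = 0+0+0+0+0+0+0+1+0+0+0 mod 2 = 1
  c[12] = d·G[:,12] = (00101011100)·(00000000100) mod 2 = 0+0+0+0+0+0+0+0+1+0+0 mod 2 = 1
  c[13] = d·G[:,13] = (00101011100)·(00000000010) mod 2 = 0+0+0+0+0+0+0+0+0+0+0 mod 2 = 0
  c[14] = d·G[:,14] = (00101011100)·(00000000001) mod 2 = 0+0+0+0+0+0+0+0+0+0+0 mod 2 = 0
Codeword = 100101001011100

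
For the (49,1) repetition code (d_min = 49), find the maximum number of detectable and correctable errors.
Detection only: up to d_min − 1 = 48 errors.
Correction: up to ⌊(d_min − 1)/2⌋ = ⌊48/2⌋ = 24 errors.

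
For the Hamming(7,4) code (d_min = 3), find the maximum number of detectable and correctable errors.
Detection only: up to d_min − 1 = 2 errors.
Correction: up to ⌊(d_min − 1)/2⌋ = ⌊2/2⌋ = 1 errors.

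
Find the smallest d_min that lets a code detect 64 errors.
Detecting e errors requires d_min ≥ e + 1 = 64 + 1 = 65.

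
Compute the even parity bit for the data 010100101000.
Sum of data bits: 0+1+0+1+0+0+1+0+1+0+0+0 = 4.
4 mod 2 = 0, so parity bit = 0.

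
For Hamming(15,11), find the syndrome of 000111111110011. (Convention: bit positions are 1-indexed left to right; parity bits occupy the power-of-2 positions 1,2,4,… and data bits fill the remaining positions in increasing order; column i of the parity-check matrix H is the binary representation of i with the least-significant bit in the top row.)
Syndrome s = H · r^T (mod 2), r = 000111111110011:
  s[0] = (101010101010101)·(000111111110011) mod 2 = 0+0+0+0+1+0+1+0+1+0+1+0+0+0+1 mod 2 = 1
  s[1] = (011001100110011)·(000111111110011) mod 2 = 0+0+0+0+0+1+1+0+0+1+1+0+0+1+1 mod 2 = 0
  s[2] = (000111100001111)·(000111111110011) mod 2 = 0+0+0+1+1+1+1+0+0+0+0+0+0+1+1 mod 2 = 0
  s[3] = (000000011111111)·(000111111110011) mod 2 = 0+0+0+0+0+0+0+1+1+1+1+0+0+1+1 mod 2 = 0
Syndrome = 1000
Non-zero syndrome: error at position 1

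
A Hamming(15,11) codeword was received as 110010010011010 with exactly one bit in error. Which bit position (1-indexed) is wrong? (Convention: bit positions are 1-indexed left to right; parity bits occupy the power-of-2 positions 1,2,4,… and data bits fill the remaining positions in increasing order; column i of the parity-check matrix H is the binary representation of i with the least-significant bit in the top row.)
Syndrome s = H · r^T (mod 2), r = 110010010011010:
  s[0] = (101010101010101)·(110010010011010) mod 2 = 1+0+0+0+1+0+0+0+0+0+1+0+0+0+0 mod 2 = 1
  s[1] = (011001100110011)·(110010010011010) mod 2 = 0+1+0+0+0+0+0+0+0+0+1+0+0+1+0 mod 2 = 1
  s[2] = (000111100001111)·(110010010011010) mod 2 = 0+0+0+0+1+0+0+0+0+0+0+1+0+1+0 mod 2 = 1
  s[3] = (000000011111111)·(110010010011010) mod 2 = 0+0+0+0+0+0+0+1+0+0+1+1+0+1+0 mod 2 = 0
Syndrome = 1110
Column i of H is the binary representation of i, so the syndrome is the binary index of the flipped bit.
Read s = 1110 with s[0] as LSB: 1·2^0 + 1·2^1 + 1·2^2 + 0·2^3 = 7.
Error is at bit position 7.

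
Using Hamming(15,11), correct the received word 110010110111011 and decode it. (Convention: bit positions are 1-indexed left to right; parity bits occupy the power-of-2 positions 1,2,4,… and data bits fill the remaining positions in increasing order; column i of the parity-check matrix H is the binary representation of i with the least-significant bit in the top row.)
Syndrome s = H · r^T (mod 2), r = 110010110111011:
  s[0] = (101010101010101)·(110010110111011) mod 2 = 1+0+0+0+1+0+1+0+0+0+1+0+0+0+1 mod 2 = 1
  s[1] = (011001100110011)·(110010110111011) mod 2 = 0+1+0+0+0+0+1+0+0+1+1+0+0+1+1 mod 2 = 0
  s[2] = (000111100001111)·(110010110111011) mod 2 = 0+0+0+0+1+0+1+0+0+0+0+1+0+1+1 mod 2 = 1
  s[3] = (000000011111111)·(110010110111011) mod 2 = 0+0+0+0+0+0+0+1+0+1+1+1+0+1+1 mod 2 = 0
Syndrome = 1010
Column 5 of H equals this syndrome → error at bit 5 (1-indexed).
Flip bit 5: 110010110111011 → 110000110111011
Extract data bits at positions {3,5,6,7,9,10,11,12,13,14,15}: 00010111011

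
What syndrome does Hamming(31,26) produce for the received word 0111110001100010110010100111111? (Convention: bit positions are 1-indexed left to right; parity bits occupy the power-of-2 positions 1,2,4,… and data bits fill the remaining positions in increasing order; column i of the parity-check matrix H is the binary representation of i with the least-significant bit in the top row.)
Syndrome s = H · r^T (mod 2), r = 0111110001100010110010100111111:
  s[0] = (1010101010101010101010101010101)·(0111110001100010110010100111111) mod 2 = 0+0+1+0+1+0+0+0+0+0+1+0+0+0+1+0+1+0+0+0+1+0+1+0+0+0+1+0+1+0+1 mod 2 = 0
  s[1] = (0110011001100110011001100110011)·(0111110001100010110010100111111) mod 2 = 0+1+1+0+0+1+0+0+0+1+1+0+0+0+1+0+0+1+0+0+0+0+1+0+0+1+1+0+0+1+1 mod 2 = 0
  s[2] = (0001111000011110000111100001111)·(0111110001100010110010100111111) mod 2 = 0+0+0+1+1+1+0+0+0+0+0+0+0+0+1+0+0+0+0+0+1+0+1+0+0+0+0+1+1+1+1 mod 2 = 0
  s[3] = (0000000111111110000000011111111)·(0111110001100010110010100111111) mod 2 = 0+0+0+0+0+0+0+0+0+1+1+0+0+0+1+0+0+0+0+0+0+0+0+0+0+1+1+1+1+1+1 mod 2 = 1
  s[4] = (0000000000000001111111111111111)·(0111110001100010110010100111111) mod 2 = 0+0+0+0+0+0+0+0+0+0+0+0+0+0+0+0+1+1+0+0+1+0+1+0+0+1+1+1+1+1+1 mod 2 = 0
Syndrome = 00010
Non-zero syndrome: error at position 8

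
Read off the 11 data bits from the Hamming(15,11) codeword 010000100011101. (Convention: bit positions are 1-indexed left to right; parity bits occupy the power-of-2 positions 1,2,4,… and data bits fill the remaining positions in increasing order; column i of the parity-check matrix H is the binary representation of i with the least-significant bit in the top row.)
Parity bits occupy power-of-2 positions; data bits are at positions {3,5,6,7,9,10,11,12,13,14,15} (1-indexed).
Extract: c[3]=0 c[5]=0 c[6]=0 c[7]=1 c[9]=0 c[10]=0 c[11]=1 c[12]=1 c[13]=1 c[14]=0 c[15]=1
Data = 00010011101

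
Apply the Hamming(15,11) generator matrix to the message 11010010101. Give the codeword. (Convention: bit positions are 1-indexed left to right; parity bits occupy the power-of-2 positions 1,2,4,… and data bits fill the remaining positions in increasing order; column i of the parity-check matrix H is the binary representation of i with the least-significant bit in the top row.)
Codeword c = d · G (mod 2), d = 11010010101:
  c[0] = d·G[:,0] = (11010010101)·(11011010101) mod 2 = 1+1+0+1+0+0+1+0+1+0+1 mod 2 = 0
  c[1] = d·G[:,1] = (11010010101)·(10110110011) mod 2 = 1+0+0+1+0+0+1+0+0+0+1 mod 2 = 0
  c[2] = d·G[:,2] = (11010010101)·(10000000000) mod 2 = 1+0+0+0+0+0+0+0+0+0+0 mod 2 = 1
  c[3] = d·G[:,3] = (11010010101)·(01110001111) mod 2 = 0+1+0+1+0+0+0+0+1+0+1 mod 2 = 0
  c[4] = d·G[:,4] = (11010010101)·(01000000000) mod 2 = 0+1+0+0+0+0+0+0+0+0+0 mod 2 = 1
  c[5] = d·G[:,5] = (11010010101)·(00100000000) mod 2 = 0+0+0+0+0+0+0+0+0+0+0 mod 2 = 0
  c[6] = d·G[:,6] = (11010010101)·(00010000000) mod 2 = 0+0+0+1+0+0+0+0+0+0+0 mod 2 = 1
  c[7] = d·G[:,7] = (11010010101)·(00001111111) mod 2 = 0+0+0+0+0+0+1+0+1+0+1 mod 2 = 1
  c[8] = d·G[:,8] = (11010010101)·(00001000000) mod 2 = 0+0+0+0+0+0+0+0+0+0+0 mod 2 = 0
  c[9] = d·G[:,9] = (11010010101)·(00000100000) mod 2 = 0+0+0+0+0+0+0+0+0+0+0 mod 2 = 0
  c[10] = d·G[:,10] = (11010010101)·(00000010000) mod 2 = 0+0+0+0+0+0+1+0+0+0+0 mod 2 = 1
  c[11] = d·G[:,11] = (11010010101)·(00000001000) mod 2 = 0+0+0+0+0+0+0+0+0+0+0 mod 2 = 0
  c[12] = d·G[:,12] = (11010010101)·(00000000100) mod 2 = 0+0+0+0+0+0+0+0+1+0+0 mod 2 = 1
  c[13] = d·G[:,13] = (11010010101)·(00000000010) mod 2 = 0+0+0+0+0+0+0+0+0+0+0 mod 2 = 0
  c[14] = d·G[:,14] = (11010010101)·(00000000001) mod 2 = 0+0+0+0+0+0+0+0+0+0+1 mod 2 = 1
Codeword = 001010110010101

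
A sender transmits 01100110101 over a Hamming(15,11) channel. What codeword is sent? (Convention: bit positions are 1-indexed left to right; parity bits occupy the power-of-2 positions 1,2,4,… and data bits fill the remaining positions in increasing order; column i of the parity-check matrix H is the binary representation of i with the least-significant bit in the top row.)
Codeword c = d · G (mod 2), d = 01100110101:
  c[0] = d·G[:,0] = (01100110101)·(11011010101) mod 2 = 0+1+0+0+0+0+1+0+1+0+1 mod 2 = 0
  c[1] = d·G[:,1] = (01100110101)·(10110110011) mod 2 = 0+0+1+0+0+1+1+0+0+0+1 mod 2 = 0
  c[2] = d·G[:,2] = (01100110101)·(10000000000) mod 2 = 0+0+0+0+0+0+0+0+0+0+0 mod 2 = 0
  c[3] = d·G[:,3] = (01100110101)·(01110001111) mod 2 = 0+1+1+0+0+0+0+0+1+0+1 mod 2 = 0
  c[4] = d·G[:,4] = (01100110101)·(01000000000) mod 2 = 0+1+0+0+0+0+0+0+0+0+0 mod 2 = 1
  c[5] = d·G[:,5] = (01100110101)·(00100000000) mod 2 = 0+0+1+0+0+0+0+0+0+0+0 mod 2 = 1
  c[6] = d·G[:,6] = (01100110101)·(00010000000) mod 2 = 0+0+0+0+0+0+0+0+0+0+0 mod 2 = 0
  c[7] = d·G[:,7] = (01100110101)·(00001111111) mod 2 = 0+0+0+0+0+1+1+0+1+0+1 mod 2 = 0
  c[8] = d·G[:,8] = (01100110101)·(00001000000) mod 2 = 0+0+0+0+0+0+0+0+0+0+0 mod 2 = 0
  c[9] = d·G[:,9] = (01100110101)·(00000100000) mod 2 = 0+0+0+0+0+1+0+0+0+0+0 mod 2 = 1
  c[10] = d·G[:,10] = (01100110101)·(00000010000) mod 2 = 0+0+0+0+0+0+1+0+0+0+0 mod 2 = 1
  c[11] = d·G[:,11] = (01100110101)·(00000001000) mod 2 = 0+0+0+0+0+0+0+0+0+0+0 mod 2 = 0
  c[12] = d·G[:,12] = (01100110101)·(00000000100) mod 2 = 0+0+0+0+0+0+0+0+1+0+0 mod 2 = 1
  c[13] = d·G[:,13] = (01100110101)·(00000000010) mod 2 = 0+0+0+0+0+0+0+0+0+0+0 mod 2 = 0
  c[14] = d·G[:,14] = (01100110101)·(00000000001) mod 2 = 0+0+0+0+0+0+0+0+0+0+1 mod 2 = 1
Codeword = 000011000110101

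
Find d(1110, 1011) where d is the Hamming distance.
XOR = 0101, count of 1s = 2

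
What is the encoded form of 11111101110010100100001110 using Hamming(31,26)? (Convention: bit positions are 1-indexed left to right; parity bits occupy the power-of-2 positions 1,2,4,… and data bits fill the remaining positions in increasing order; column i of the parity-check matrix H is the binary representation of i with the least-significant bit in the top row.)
Codeword c = d · G (mod 2), d = 11111101110010100100001110:
  c[0] = d·G[:,0] = (11111101110010100100001110)·(11011010101101010101010101) mod 2 = 1+1+0+1+1+0+0+0+1+0+0+0+0+0+0+0+0+1+0+0+0+0+0+1+0+0 mod 2 = 1
  c[1] = d·G[:,1] = (11111101110010100100001110)·(10110110011011001100110011) mod 2 = 1+0+1+1+0+1+0+0+0+1+0+0+1+0+0+0+0+1+0+0+0+0+0+0+1+0 mod 2 = 0
  c[2] = d·G[:,2] = (11111101110010100100001110)·(10000000000000000000000000) mod 2 = 1+0+0+0+0+0+0+0+0+0+0+0+0+0+0+0+0+0+0+0+0+0+0+0+0+0 mod 2 = 1
  c[3] = d·G[:,3] = (11111101110010100100001110)·(01110001111000111100001111) mod 2 = 0+1+1+1+0+0+0+1+1+1+0+0+0+0+1+0+0+1+0+0+0+0+1+1+1+0 mod 2 = 1
  c[4] = d·G[:,4] = (11111101110010100100001110)·(01000000000000000000000000) mod 2 = 0+1+0+0+0+0+0+0+0+0+0+0+0+0+0+0+0+0+0+0+0+0+0+0+0+0 mod 2 = 1
  c[5] = d·G[:,5] = (11111101110010100100001110)·(00100000000000000000000000) mod 2 = 0+0+1+0+0+0+0+0+0+0+0+0+0+0+0+0+0+0+0+0+0+0+0+0+0+0 mod 2 = 1
  c[6] = d·G[:,6] = (11111101110010100100001110)·(00010000000000000000000000) mod 2 = 0+0+0+1+0+0+0+0+0+0+0+0+0+0+0+0+0+0+0+0+0+0+0+0+0+0 mod 2 = 1
  c[7] = d·G[:,7] = (11111101110010100100001110)·(00001111111000000011111111) mod 2 = 0+0+0+0+1+1+0+1+1+1+0+0+0+0+0+0+0+0+0+0+0+0+1+1+1+0 mod 2 = 0
  c[8] = d·G[:,8] = (11111101110010100100001110)·(00001000000000000000000000) mod 2 = 0+0+0+0+1+0+0+0+0+0+0+0+0+0+0+0+0+0+0+0+0+0+0+0+0+0 mod 2 = 1
  c[9] = d·G[:,9] = (11111101110010100100001110)·(00000100000000000000000000) mod 2 = 0+0+0+0+0+1+0+0+0+0+0+0+0+0+0+0+0+0+0+0+0+0+0+0+0+0 mod 2 = 1
  c[10] = d·G[:,10] = (11111101110010100100001110)·(00000010000000000000000000) mod 2 = 0+0+0+0+0+0+0+0+0+0+0+0+0+0+0+0+0+0+0+0+0+0+0+0+0+0 mod 2 = 0
  c[11] = d·G[:,11] = (11111101110010100100001110)·(00000001000000000000000000) mod 2 = 0+0+0+0+0+0+0+1+0+0+0+0+0+0+0+0+0+0+0+0+0+0+0+0+0+0 mod 2 = 1
  c[12] = d·G[:,12] = (11111101110010100100001110)·(00000000100000000000000000) mod 2 = 0+0+0+0+0+0+0+0+1+0+0+0+0+0+0+0+0+0+0+0+0+0+0+0+0+0 mod 2 = 1
  c[13] = d·G[:,13] = (11111101110010100100001110)·(00000000010000000000000000) mod 2 = 0+0+0+0+0+0+0+0+0+1+0+0+0+0+0+0+0+0+0+0+0+0+0+0+0+0 mod 2 = 1
  c[14] = d·G[:,14] = (11111101110010100100001110)·(00000000001000000000000000) mod 2 = 0+0+0+0+0+0+0+0+0+0+0+0+0+0+0+0+0+0+0+0+0+0+0+0+0+0 mod 2 = 0
  c[15] = d·G[:,15] = (11111101110010100100001110)·(00000000000111111111111111) mod 2 = 0+0+0+0+0+0+0+0+0+0+0+0+1+0+1+0+0+1+0+0+0+0+1+1+1+0 mod 2 = 0
  c[16] = d·G[:,16] = (11111101110010100100001110)·(00000000000100000000000000) mod 2 = 0+0+0+0+0+0+0+0+0+0+0+0+0+0+0+0+0+0+0+0+0+0+0+0+0+0 mod 2 = 0
  c[17] = d·G[:,17] = (11111101110010100100001110)·(00000000000010000000000000) mod 2 = 0+0+0+0+0+0+0+0+0+0+0+0+1+0+0+0+0+0+0+0+0+0+0+0+0+0 mod 2 = 1
  c[18] = d·G[:,18] = (11111101110010100100001110)·(00000000000001000000000000) mod 2 = 0+0+0+0+0+0+0+0+0+0+0+0+0+0+0+0+0+0+0+0+0+0+0+0+0+0 mod 2 = 0
  c[19] = d·G[:,19] = (11111101110010100100001110)·(00000000000000100000000000) mod 2 = 0+0+0+0+0+0+0+0+0+0+0+0+0+0+1+0+0+0+0+0+0+0+0+0+0+0 mod 2 = 1
  c[20] = d·G[:,20] = (11111101110010100100001110)·(00000000000000010000000000) mod 2 = 0+0+0+0+0+0+0+0+0+0+0+0+0+0+0+0+0+0+0+0+0+0+0+0+0+0 mod 2 = 0
  c[21] = d·G[:,21] = (11111101110010100100001110)·(00000000000000001000000000) mod 2 = 0+0+0+0+0+0+0+0+0+0+0+0+0+0+0+0+0+0+0+0+0+0+0+0+0+0 mod 2 = 0
  c[22] = d·G[:,22] = (11111101110010100100001110)·(00000000000000000100000000) mod 2 = 0+0+0+0+0+0+0+0+0+0+0+0+0+0+0+0+0+1+0+0+0+0+0+0+0+0 mod 2 = 1
  c[23] = d·G[:,23] = (11111101110010100100001110)·(00000000000000000010000000) mod 2 = 0+0+0+0+0+0+0+0+0+0+0+0+0+0+0+0+0+0+0+0+0+0+0+0+0+0 mod 2 = 0
  c[24] = d·G[:,24] = (11111101110010100100001110)·(00000000000000000001000000) mod 2 = 0+0+0+0+0+0+0+0+0+0+0+0+0+0+0+0+0+0+0+0+0+0+0+0+0+0 mod 2 = 0
  c[25] = d·G[:,25] = (11111101110010100100001110)·(00000000000000000000100000) mod 2 = 0+0+0+0+0+0+0+0+0+0+0+0+0+0+0+0+0+0+0+0+0+0+0+0+0+0 mod 2 = 0
  c[26] = d·G[:,26] = (11111101110010100100001110)·(00000000000000000000010000) mod 2 = 0+0+0+0+0+0+0+0+0+0+0+0+0+0+0+0+0+0+0+0+0+0+0+0+0+0 mod 2 = 0
  c[27] = d·G[:,27] = (11111101110010100100001110)·(00000000000000000000001000) mod 2 = 0+0+0+0+0+0+0+0+0+0+0+0+0+0+0+0+0+0+0+0+0+0+1+0+0+0 mod 2 = 1
  c[28] = d·G[:,28] = (11111101110010100100001110)·(00000000000000000000000100) mod 2 = 0+0+0+0+0+0+0+0+0+0+0+0+0+0+0+0+0+0+0+0+0+0+0+1+0+0 mod 2 = 1
  c[29] = d·G[:,29] = (11111101110010100100001110)·(00000000000000000000000010) mod 2 = 0+0+0+0+0+0+0+0+0+0+0+0+0+0+0+0+0+0+0+0+0+0+0+0+1+0 mod 2 = 1
  c[30] = d·G[:,30] = (11111101110010100100001110)·(00000000000000000000000001) mod 2 = 0+0+0+0+0+0+0+0+0+0+0+0+0+0+0+0+0+0+0+0+0+0+0+0+0+0 mod 2 = 0
Codeword = 1011111011011100010100100001110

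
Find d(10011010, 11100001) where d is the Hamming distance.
XOR = 01111011, count of 1s = 6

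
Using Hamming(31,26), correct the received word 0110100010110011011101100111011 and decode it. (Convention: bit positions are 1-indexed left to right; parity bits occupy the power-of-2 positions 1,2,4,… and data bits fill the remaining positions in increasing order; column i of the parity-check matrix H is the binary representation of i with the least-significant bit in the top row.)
Syndrome s = H · r^T (mod 2), r = 0110100010110011011101100111011:
  s[0] = (1010101010101010101010101010101)·(0110100010110011011101100111011) mod 2 = 0+0+1+0+1+0+0+0+1+0+1+0+0+0+1+0+0+0+1+0+0+0+1+0+0+0+1+0+0+0+1 mod 2 = 1
  s[1] = (0110011001100110011001100110011)·(0110100010110011011101100111011) mod 2 = 0+1+1+0+0+0+0+0+0+0+1+0+0+0+1+0+0+1+1+0+0+1+1+0+0+1+1+0+0+1+1 mod 2 = 0
  s[2] = (0001111000011110000111100001111)·(0110100010110011011101100111011) mod 2 = 0+0+0+0+1+0+0+0+0+0+0+1+0+0+1+0+0+0+0+1+0+1+1+0+0+0+0+1+0+1+1 mod 2 = 1
  s[3] = (0000000111111110000000011111111)·(0110100010110011011101100111011) mod 2 = 0+0+0+0+0+0+0+0+1+0+1+1+0+0+1+0+0+0+0+0+0+0+0+0+0+1+1+1+0+1+1 mod 2 = 1
  s[4] = (0000000000000001111111111111111)·(0110100010110011011101100111011) mod 2 = 0+0+0+0+0+0+0+0+0+0+0+0+0+0+0+1+0+1+1+1+0+1+1+0+0+1+1+1+0+1+1 mod 2 = 1
Syndrome = 10111
Column 29 of H equals this syndrome → error at bit 29 (1-indexed).
Flip bit 29: 0110100010110011011101100111011 → 0110100010110011011101100111111
Extract data bits at positions {3,5,6,7,9,10,11,12,13,14,15,17,18,19,20,21,22,23,24,25,26,27,28,29,30,31}: 11001011001011101100111111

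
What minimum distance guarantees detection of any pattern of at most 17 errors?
Detecting e errors requires d_min ≥ e + 1 = 17 + 1 = 18.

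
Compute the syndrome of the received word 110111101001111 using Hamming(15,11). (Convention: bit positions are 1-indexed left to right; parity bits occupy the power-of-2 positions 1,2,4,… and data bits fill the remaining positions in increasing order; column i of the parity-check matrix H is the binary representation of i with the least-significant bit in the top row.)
Syndrome s = H · r^T (mod 2), r = 110111101001111:
  s[0] = (101010101010101)·(110111101001111) mod 2 = 1+0+0+0+1+0+1+0+1+0+0+0+1+0+1 mod 2 = 0
  s[1] = (011001100110011)·(110111101001111) mod 2 = 0+1+0+0+0+1+1+0+0+0+0+0+0+1+1 mod 2 = 1
  s[2] = (000111100001111)·(110111101001111) mod 2 = 0+0+0+1+1+1+1+0+0+0+0+1+1+1+1 mod 2 = 0
  s[3] = (000000011111111)·(110111101001111) mod 2 = 0+0+0+0+0+0+0+0+1+0+0+1+1+1+1 mod 2 = 1
Syndrome = 0101
Non-zero syndrome: error at position 10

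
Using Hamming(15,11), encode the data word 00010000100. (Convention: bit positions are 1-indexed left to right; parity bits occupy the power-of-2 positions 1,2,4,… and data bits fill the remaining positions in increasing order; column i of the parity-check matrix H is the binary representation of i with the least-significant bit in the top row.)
Codeword c = d · G (mod 2), d = 00010000100:
  c[0] = d·G[:,0] = (00010000100)·(11011010101) mod 2 = 0+0+0+1+0+0+0+0+1+0+0 mod 2 = 0
  c[1] = d·G[:,1] = (00010000100)·(10110110011) mod 2 = 0+0+0+1+0+0+0+0+0+0+0 mod 2 = 1
  c[2] = d·G[:,2] = (00010000100)·(10000000000) mod 2 = 0+0+0+0+0+0+0+0+0+0+0 mod 2 = 0
  c[3] = d·G[:,3] = (00010000100)·(01110001111) mod 2 = 0+0+0+1+0+0+0+0+1+0+0 mod 2 = 0
  c[4] = d·G[:,4] = (00010000100)·(01000000000) mod 2 = 0+0+0+0+0+0+0+0+0+0+0 mod 2 = 0
  c[5] = d·G[:,5] = (00010000100)·(00100000000) mod 2 = 0+0+0+0+0+0+0+0+0+0+0 mod 2 = 0
  c[6] = d·G[:,6] = (00010000100)·(00010000000) mod 2 = 0+0+0+1+0+0+0+0+0+0+0 mod 2 = 1
  c[7] = d·G[:,7] = (00010000100)·(00001111111) mod 2 = 0+0+0+0+0+0+0+0+1+0+0 mod 2 = 1
  c[8] = d·G[:,8] = (00010000100)·(00001000000) mod 2 = 0+0+0+0+0+0+0+0+0+0+0 mod 2 = 0
  c[9] = d·G[:,9] = (00010000100)·(00000100000) mod 2 = 0+0+0+0+0+0+0+0+0+0+0 mod 2 = 0
  c[10] = d·G[:,10] = (00010000100)·(00000010000) mod 2 = 0+0+0+0+0+0+0+0+0+0+0 mod 2 = 0
  c[11] = d·G[:,11] = (00010000100)·(00000001000) mod 2 = 0+0+0+0+0+0+0+0+0+0+0 mod 2 = 0
  c[12] = d·G[:,12] = (00010000100)·(00000000100) mod 2 = 0+0+0+0+0+0+0+0+1+0+0 mod 2 = 1
  c[13] = d·G[:,13] = (00010000100)·(00000000010) mod 2 = 0+0+0+0+0+0+0+0+0+0+0 mod 2 = 0
  c[14] = d·G[:,14] = (00010000100)·(00000000001) mod 2 = 0+0+0+0+0+0+0+0+0+0+0 mod 2 = 0
Codeword = 010000110000100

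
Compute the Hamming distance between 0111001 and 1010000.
XOR = 1101001, count of 1s = 4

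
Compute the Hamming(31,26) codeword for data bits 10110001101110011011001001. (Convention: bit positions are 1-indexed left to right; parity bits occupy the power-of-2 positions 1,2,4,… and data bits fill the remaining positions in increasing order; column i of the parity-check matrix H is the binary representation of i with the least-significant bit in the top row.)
Codeword c = d · G (mod 2), d = 10110001101110011011001001:
  c[0] = d·G[:,0] = (10110001101110011011001001)·(11011010101101010101010101) mod 2 = 1+0+0+1+0+0+0+0+1+0+1+1+0+0+0+1+0+0+0+1+0+0+0+0+0+1 mod 2 = 0
  c[1] = d·G[:,1] = (10110001101110011011001001)·(10110110011011001100110011) mod 2 = 1+0+1+1+0+0+0+0+0+0+1+0+1+0+0+0+1+0+0+0+0+0+0+0+0+1 mod 2 = 1
  c[2] = d·G[:,2] = (10110001101110011011001001)·(10000000000000000000000000) mod 2 = 1+0+0+0+0+0+0+0+0+0+0+0+0+0+0+0+0+0+0+0+0+0+0+0+0+0 mod 2 = 1
  c[3] = d·G[:,3] = (10110001101110011011001001)·(01110001111000111100001111) mod 2 = 0+0+1+1+0+0+0+1+1+0+1+0+0+0+0+1+1+0+0+0+0+0+1+0+0+1 mod 2 = 1
  c[4] = d·G[:,4] = (10110001101110011011001001)·(01000000000000000000000000) mod 2 = 0+0+0+0+0+0+0+0+0+0+0+0+0+0+0+0+0+0+0+0+0+0+0+0+0+0 mod 2 = 0
  c[5] = d·G[:,5] = (10110001101110011011001001)·(00100000000000000000000000) mod 2 = 0+0+1+0+0+0+0+0+0+0+0+0+0+0+0+0+0+0+0+0+0+0+0+0+0+0 mod 2 = 1
  c[6] = d·G[:,6] = (10110001101110011011001001)·(00010000000000000000000000) mod 2 = 0+0+0+1+0+0+0+0+0+0+0+0+0+0+0+0+0+0+0+0+0+0+0+0+0+0 mod 2 = 1
  c[7] = d·G[:,7] = (10110001101110011011001001)·(00001111111000000011111111) mod 2 = 0+0+0+0+0+0+0+1+1+0+1+0+0+0+0+0+0+0+1+1+0+0+1+0+0+1 mod 2 = 1
  c[8] = d·G[:,8] = (10110001101110011011001001)·(00001000000000000000000000) mod 2 = 0+0+0+0+0+0+0+0+0+0+0+0+0+0+0+0+0+0+0+0+0+0+0+0+0+0 mod 2 = 0
  c[9] = d·G[:,9] = (10110001101110011011001001)·(00000100000000000000000000) mod 2 = 0+0+0+0+0+0+0+0+0+0+0+0+0+0+0+0+0+0+0+0+0+0+0+0+0+0 mod 2 = 0
  c[10] = d·G[:,10] = (10110001101110011011001001)·(00000010000000000000000000) mod 2 = 0+0+0+0+0+0+0+0+0+0+0+0+0+0+0+0+0+0+0+0+0+0+0+0+0+0 mod 2 = 0
  c[11] = d·G[:,11] = (10110001101110011011001001)·(00000001000000000000000000) mod 2 = 0+0+0+0+0+0+0+1+0+0+0+0+0+0+0+0+0+0+0+0+0+0+0+0+0+0 mod 2 = 1
  c[12] = d·G[:,12] = (10110001101110011011001001)·(00000000100000000000000000) mod 2 = 0+0+0+0+0+0+0+0+1+0+0+0+0+0+0+0+0+0+0+0+0+0+0+0+0+0 mod 2 = 1
  c[13] = d·G[:,13] = (10110001101110011011001001)·(00000000010000000000000000) mod 2 = 0+0+0+0+0+0+0+0+0+0+0+0+0+0+0+0+0+0+0+0+0+0+0+0+0+0 mod 2 = 0
  c[14] = d·G[:,14] = (10110001101110011011001001)·(00000000001000000000000000) mod 2 = 0+0+0+0+0+0+0+0+0+0+1+0+0+0+0+0+0+0+0+0+0+0+0+0+0+0 mod 2 = 1
  c[15] = d·G[:,15] = (10110001101110011011001001)·(00000000000111111111111111) mod 2 = 0+0+0+0+0+0+0+0+0+0+0+1+1+0+0+1+1+0+1+1+0+0+1+0+0+1 mod 2 = 0
  c[16] = d·G[:,16] = (10110001101110011011001001)·(00000000000100000000000000) mod 2 = 0+0+0+0+0+0+0+0+0+0+0+1+0+0+0+0+0+0+0+0+0+0+0+0+0+0 mod 2 = 1
  c[17] = d·G[:,17] = (10110001101110011011001001)·(00000000000010000000000000) mod 2 = 0+0+0+0+0+0+0+0+0+0+0+0+1+0+0+0+0+0+0+0+0+0+0+0+0+0 mod 2 = 1
  c[18] = d·G[:,18] = (10110001101110011011001001)·(00000000000001000000000000) mod 2 = 0+0+0+0+0+0+0+0+0+0+0+0+0+0+0+0+0+0+0+0+0+0+0+0+0+0 mod 2 = 0
  c[19] = d·G[:,19] = (10110001101110011011001001)·(00000000000000100000000000) mod 2 = 0+0+0+0+0+0+0+0+0+0+0+0+0+0+0+0+0+0+0+0+0+0+0+0+0+0 mod 2 = 0
  c[20] = d·G[:,20] = (10110001101110011011001001)·(00000000000000010000000000) mod 2 = 0+0+0+0+0+0+0+0+0+0+0+0+0+0+0+1+0+0+0+0+0+0+0+0+0+0 mod 2 = 1
  c[21] = d·G[:,21] = (10110001101110011011001001)·(00000000000000001000000000) mod 2 = 0+0+0+0+0+0+0+0+0+0+0+0+0+0+0+0+1+0+0+0+0+0+0+0+0+0 mod 2 = 1
  c[22] = d·G[:,22] = (10110001101110011011001001)·(00000000000000000100000000) mod 2 = 0+0+0+0+0+0+0+0+0+0+0+0+0+0+0+0+0+0+0+0+0+0+0+0+0+0 mod 2 = 0
  c[23] = d·G[:,23] = (10110001101110011011001001)·(00000000000000000010000000) mod 2 = 0+0+0+0+0+0+0+0+0+0+0+0+0+0+0+0+0+0+1+0+0+0+0+0+0+0 mod 2 = 1
  c[24] = d·G[:,24] = (10110001101110011011001001)·(00000000000000000001000000) mod 2 = 0+0+0+0+0+0+0+0+0+0+0+0+0+0+0+0+0+0+0+1+0+0+0+0+0+0 mod 2 = 1
  c[25] = d·G[:,25] = (10110001101110011011001001)·(00000000000000000000100000) mod 2 = 0+0+0+0+0+0+0+0+0+0+0+0+0+0+0+0+0+0+0+0+0+0+0+0+0+0 mod 2 = 0
  c[26] = d·G[:,26] = (10110001101110011011001001)·(00000000000000000000010000) mod 2 = 0+0+0+0+0+0+0+0+0+0+0+0+0+0+0+0+0+0+0+0+0+0+0+0+0+0 mod 2 = 0
  c[27] = d·G[:,27] = (10110001101110011011001001)·(00000000000000000000001000) mod 2 = 0+0+0+0+0+0+0+0+0+0+0+0+0+0+0+0+0+0+0+0+0+0+1+0+0+0 mod 2 = 1
  c[28] = d·G[:,28] = (10110001101110011011001001)·(00000000000000000000000100) mod 2 = 0+0+0+0+0+0+0+0+0+0+0+0+0+0+0+0+0+0+0+0+0+0+0+0+0+0 mod 2 = 0
  c[29] = d·G[:,29] = (10110001101110011011001001)·(00000000000000000000000010) mod 2 = 0+0+0+0+0+0+0+0+0+0+0+0+0+0+0+0+0+0+0+0+0+0+0+0+0+0 mod 2 = 0
  c[30] = d·G[:,30] = (10110001101110011011001001)·(00000000000000000000000001) mod 2 = 0+0+0+0+0+0+0+0+0+0+0+0+0+0+0+0+0+0+0+0+0+0+0+0+0+1 mod 2 = 1
Codeword = 0111011100011010110011011001001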